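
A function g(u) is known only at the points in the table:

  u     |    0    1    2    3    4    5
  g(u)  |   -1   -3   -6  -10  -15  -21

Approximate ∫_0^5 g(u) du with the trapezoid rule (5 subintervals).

Δu = 1.
T_5 = (1/2)·[(-1) + 2·(-3) + 2·(-6) + 2·(-10) + 2·(-15) + (-21)] = -45.

-45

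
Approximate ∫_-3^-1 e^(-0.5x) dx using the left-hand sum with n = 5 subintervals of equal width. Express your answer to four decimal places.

6.2514

Δx = (-1 − (-3))/5 = 0.4.
Left endpoints: -3, -2.6, -2.2, -1.8, -1.4.
f(-3) ≈ 4.4817, f(-2.6) ≈ 3.6693, f(-2.2) ≈ 3.0042, f(-1.8) ≈ 2.4596, f(-1.4) ≈ 2.0138.
Sum = Δx · [f(-3) + f(-2.6) + f(-2.2) + f(-1.8) + f(-1.4)].
Sum ≈ 6.2514.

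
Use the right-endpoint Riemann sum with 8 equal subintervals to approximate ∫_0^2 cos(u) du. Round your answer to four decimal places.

0.7275

Δu = (2 − 0)/8 = 0.25.
Right endpoints: 0.25, 0.5, 0.75, 1, 1.25, 1.5, 1.75, 2.
f(0.25) ≈ 0.9689, f(0.5) ≈ 0.8776, f(0.75) ≈ 0.7317, f(1) ≈ 0.5403, f(1.25) ≈ 0.3153, f(1.5) ≈ 0.0707, f(1.75) ≈ -0.1782, f(2) ≈ -0.4161.
Sum = Δu · [f(0.25) + f(0.5) + f(0.75) + ...].
Sum ≈ 0.7275.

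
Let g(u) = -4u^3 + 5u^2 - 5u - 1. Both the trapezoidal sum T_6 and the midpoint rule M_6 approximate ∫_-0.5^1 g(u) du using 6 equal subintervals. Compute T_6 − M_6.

0.046875

T_6 = -2.40625.
M_6 = -2.453125.
T_6 − M_6 = 0.046875.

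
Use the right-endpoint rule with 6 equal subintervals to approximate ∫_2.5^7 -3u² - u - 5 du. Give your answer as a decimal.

-422.296875

Δu = (7 − 2.5)/6 = 0.75.
Right endpoints: 3.25, 4, 4.75, 5.5, 6.25, 7.
f(3.25) = -39.9375, f(4) = -57, f(4.75) = -77.4375, f(5.5) = -101.25, f(6.25) = -128.4375, f(7) = -159.
Sum = Δu · [f(3.25) + f(4) + f(4.75) + ...].
Sum = -422.296875.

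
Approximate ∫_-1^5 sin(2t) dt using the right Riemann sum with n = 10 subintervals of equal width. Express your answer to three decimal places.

0.295

Δt = (5 − (-1))/10 = 0.6.
Right endpoints: -0.4, 0.2, 0.8, 1.4, 2, 2.6, 3.2, 3.8, 4.4, 5.
f(-0.4) ≈ -0.717, f(0.2) ≈ 0.389, f(0.8) ≈ 1.000, f(1.4) ≈ 0.335, f(2) ≈ -0.757, f(2.6) ≈ -0.883, f(3.2) ≈ 0.117, f(3.8) ≈ 0.968, f(4.4) ≈ 0.585, f(5) ≈ -0.544.
Sum = Δt · [f(-0.4) + f(0.2) + f(0.8) + ...].
Sum ≈ 0.295.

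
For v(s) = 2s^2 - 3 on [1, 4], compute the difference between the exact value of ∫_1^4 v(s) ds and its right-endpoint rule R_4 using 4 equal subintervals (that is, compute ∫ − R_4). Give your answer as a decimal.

Exact integral: ∫_1^4 v(s) ds = 33.
R_4 = 44.8125.
Error = 33 − 44.8125 = -11.8125.

-11.8125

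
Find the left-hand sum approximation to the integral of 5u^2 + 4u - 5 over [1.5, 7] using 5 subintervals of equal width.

496.925

Δu = (7 − 1.5)/5 = 1.1.
Left endpoints: 1.5, 2.6, 3.7, 4.8, 5.9.
f(1.5) = 12.25, f(2.6) = 39.2, f(3.7) = 78.25, f(4.8) = 129.4, f(5.9) = 192.65.
Sum = Δu · [f(1.5) + f(2.6) + f(3.7) + f(4.8) + f(5.9)].
Sum = 496.925.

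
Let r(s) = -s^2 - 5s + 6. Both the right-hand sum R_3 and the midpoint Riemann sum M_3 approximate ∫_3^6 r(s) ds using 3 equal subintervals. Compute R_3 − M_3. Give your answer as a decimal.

-21.75

R_3 = -134.
M_3 = -112.25.
R_3 − M_3 = -21.75.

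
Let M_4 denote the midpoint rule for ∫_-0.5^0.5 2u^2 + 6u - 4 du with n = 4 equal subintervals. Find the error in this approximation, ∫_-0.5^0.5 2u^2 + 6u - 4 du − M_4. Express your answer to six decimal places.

Exact integral: ∫_-0.5^0.5 f(u) du ≈ -3.83333333.
M_4 = -3.84375.
Error ≈ -3.83333333 − (-3.84375) ≈ 0.010417.

0.010417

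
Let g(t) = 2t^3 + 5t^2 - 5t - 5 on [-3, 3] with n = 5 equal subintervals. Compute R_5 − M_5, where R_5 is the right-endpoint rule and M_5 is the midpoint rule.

57.6

R_5 = 114.
M_5 = 56.4.
R_5 − M_5 = 57.6.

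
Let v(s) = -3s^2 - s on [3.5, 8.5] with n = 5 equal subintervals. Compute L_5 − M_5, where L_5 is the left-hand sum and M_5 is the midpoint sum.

L_5 = -511.25.
M_5 = -600.
L_5 − M_5 = 88.75.

88.75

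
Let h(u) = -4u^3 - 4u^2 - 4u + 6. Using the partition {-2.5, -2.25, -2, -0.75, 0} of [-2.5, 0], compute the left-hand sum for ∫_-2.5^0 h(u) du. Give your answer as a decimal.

Subinterval widths: 0.25, 0.25, 1.25, 0.75.
Left endpoints: -2.5, -2.25, -2, -0.75.
h(-2.5) = 53.5, h(-2.25) = 40.3125, h(-2) = 30, h(-0.75) = 8.4375.
Sum = Σ Δu_i · h(u_i).
Sum = 67.28125.

67.28125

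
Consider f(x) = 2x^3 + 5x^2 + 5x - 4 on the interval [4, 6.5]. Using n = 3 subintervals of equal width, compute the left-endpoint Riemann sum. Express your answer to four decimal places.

946.3426

Δx = (6.5 − 4)/3 = 5/6.
Left endpoints: 4, 29/6, 17/3.
f(4) = 224, f(29/6) = 19591/54, f(17/3) = 14818/27.
Sum = Δx · [f(4) + f(29/6) + f(17/3)].
Sum ≈ 946.3426.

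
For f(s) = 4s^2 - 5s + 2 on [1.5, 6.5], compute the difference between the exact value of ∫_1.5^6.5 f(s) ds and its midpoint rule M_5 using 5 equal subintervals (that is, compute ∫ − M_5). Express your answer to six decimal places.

1.666667

Exact integral: ∫_1.5^6.5 f(s) ds ≈ 271.66666667.
M_5 = 270.
Error ≈ 271.66666667 − 270 ≈ 1.666667.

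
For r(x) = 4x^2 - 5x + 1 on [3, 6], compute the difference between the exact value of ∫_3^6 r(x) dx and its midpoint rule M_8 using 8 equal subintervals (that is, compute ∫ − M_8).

0.140625

Exact integral: ∫_3^6 r(x) dx = 187.5.
M_8 = 187.359375.
Error = 187.5 − 187.359375 = 0.140625.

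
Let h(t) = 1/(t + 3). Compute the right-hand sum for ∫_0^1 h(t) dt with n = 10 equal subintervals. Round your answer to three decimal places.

0.284

Δt = (1 − 0)/10 = 0.1.
Right endpoints: 0.1, 0.2, 0.3, 0.4, 0.5, 0.6, 0.7, 0.8, 0.9, 1.
h(0.1) = 10/31, h(0.2) = 0.3125, h(0.3) = 10/33, h(0.4) = 5/17, h(0.5) = 2/7, h(0.6) = 5/18, h(0.7) = 10/37, h(0.8) = 5/19, h(0.9) = 10/39, h(1) = 0.25.
Sum = Δt · [h(0.1) + h(0.2) + h(0.3) + ...].
Sum ≈ 0.284.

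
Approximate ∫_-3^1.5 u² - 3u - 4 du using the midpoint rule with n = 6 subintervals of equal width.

Δu = (1.5 − (-3))/6 = 0.75.
Midpoints: -2.625, -1.875, -1.125, -0.375, 0.375, 1.125.
f(-2.625) = 10.765625, f(-1.875) = 5.140625, f(-1.125) = 0.640625, f(-0.375) = -2.734375, f(0.375) = -4.984375, f(1.125) = -6.109375.
Sum = Δu · [f(-2.625) + f(-1.875) + f(-1.125) + ...].
Sum = 2.0390625.

2.0390625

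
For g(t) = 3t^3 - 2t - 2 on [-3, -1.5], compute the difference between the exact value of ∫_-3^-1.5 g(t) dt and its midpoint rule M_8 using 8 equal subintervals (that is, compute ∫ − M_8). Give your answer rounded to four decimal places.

Exact integral: ∫_-3^-1.5 g(t) dt = -53.203125.
M_8 ≈ -53.114136.
Error ≈ -53.203125 − (-53.114136) ≈ -0.0890.

-0.0890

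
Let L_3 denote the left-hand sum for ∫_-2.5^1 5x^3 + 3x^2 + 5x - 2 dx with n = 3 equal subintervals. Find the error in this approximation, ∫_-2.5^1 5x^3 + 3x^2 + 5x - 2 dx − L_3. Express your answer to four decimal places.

Exact integral: ∫_-2.5^1 f(x) dx = -51.078125.
L_3 ≈ -107.138889.
Error ≈ -51.078125 − (-107.138889) ≈ 56.0608.

56.0608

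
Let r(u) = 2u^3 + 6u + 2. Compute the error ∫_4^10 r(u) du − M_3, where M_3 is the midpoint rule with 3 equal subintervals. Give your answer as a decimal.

84

Exact integral: ∫_4^10 r(u) du = 5136.
M_3 = 5052.
Error = 5136 − 5052 = 84.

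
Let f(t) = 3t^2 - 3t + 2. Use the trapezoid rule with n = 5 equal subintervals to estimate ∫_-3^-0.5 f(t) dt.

45.3125

Δt = (-0.5 − (-3))/5 = 0.5.
f(-3) = 38, f(-2.5) = 28.25, f(-2) = 20, f(-1.5) = 13.25, f(-1) = 8, f(-0.5) = 4.25.
T_5 = (Δt/2)·[f(t_0) + 2f(t_1) + ... + 2f(t_{4}) + f(t_5)].
Sum = 45.3125.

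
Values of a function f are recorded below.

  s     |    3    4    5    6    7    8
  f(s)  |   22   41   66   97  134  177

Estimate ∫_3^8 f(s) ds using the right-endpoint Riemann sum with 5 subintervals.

515

Δs = 1.
Sum = 1·[41 + 66 + 97 + 134 + 177] = 515.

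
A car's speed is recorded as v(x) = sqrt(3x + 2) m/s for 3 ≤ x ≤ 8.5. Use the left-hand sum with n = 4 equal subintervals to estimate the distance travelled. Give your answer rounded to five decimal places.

Δx = (8.5 − 3)/4 = 1.375.
Left endpoints: 3, 4.375, 5.75, 7.125.
v(3) ≈ 3.31662, v(4.375) ≈ 3.88909, v(5.75) ≈ 4.38748, v(7.125) ≈ 4.83477.
Sum = Δx · [v(3) + v(4.375) + v(5.75) + v(7.125)].
Sum ≈ 22.58845.

22.58845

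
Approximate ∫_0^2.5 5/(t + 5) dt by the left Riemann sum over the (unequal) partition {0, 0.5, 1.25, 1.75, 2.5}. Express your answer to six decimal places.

Subinterval widths: 0.5, 0.75, 0.5, 0.75.
Left endpoints: 0, 0.5, 1.25, 1.75.
f(0) = 1, f(0.5) = 10/11, f(1.25) = 0.8, f(1.75) = 20/27.
Sum = Σ Δt_i · f(t_i).
Sum ≈ 2.137374.

2.137374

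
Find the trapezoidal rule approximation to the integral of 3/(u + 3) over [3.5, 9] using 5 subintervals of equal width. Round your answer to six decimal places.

Δu = (9 − 3.5)/5 = 1.1.
f(3.5) = 6/13, f(4.6) = 15/38, f(5.7) = 10/29, f(6.8) = 15/49, f(7.9) = 30/109, f(9) = 0.25.
T_5 = (Δu/2)·[f(u_0) + 2f(u_1) + ... + 2f(u_{4}) + f(u_5)].
Sum ≈ 1.844354.

1.844354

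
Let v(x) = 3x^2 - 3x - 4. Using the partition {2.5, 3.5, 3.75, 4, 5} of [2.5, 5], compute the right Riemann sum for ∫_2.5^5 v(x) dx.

92.984375

Subinterval widths: 1, 0.25, 0.25, 1.
Right endpoints: 3.5, 3.75, 4, 5.
v(3.5) = 22.25, v(3.75) = 26.9375, v(4) = 32, v(5) = 56.
Sum = Σ Δx_i · v(x_i).
Sum = 92.984375.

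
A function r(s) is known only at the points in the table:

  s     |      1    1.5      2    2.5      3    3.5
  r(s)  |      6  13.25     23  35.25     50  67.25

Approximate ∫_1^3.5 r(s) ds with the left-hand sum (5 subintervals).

63.75

Δs = 0.5.
Sum = 0.5·[6 + 13.25 + 23 + 35.25 + 50] = 63.75.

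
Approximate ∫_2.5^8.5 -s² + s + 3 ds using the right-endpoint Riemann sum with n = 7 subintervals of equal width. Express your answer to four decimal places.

Δs = (8.5 − 2.5)/7 = 6/7.
Right endpoints: 47/14, 59/14, 71/14, 83/14, 95/14, 107/14, 8.5.
f(47/14) = -963/196, f(59/14) = -2067/196, f(71/14) = -3459/196, f(83/14) = -5139/196, f(95/14) = -7107/196, f(107/14) = -9363/196, f(8.5) = -60.75.
Sum = Δs · [f(47/14) + f(59/14) + f(71/14) + ...].
Sum ≈ -174.9490.

-174.9490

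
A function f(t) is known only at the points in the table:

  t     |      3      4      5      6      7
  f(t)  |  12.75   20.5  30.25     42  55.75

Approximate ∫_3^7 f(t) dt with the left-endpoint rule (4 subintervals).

Δt = 1.
Sum = 1·[12.75 + 20.5 + 30.25 + 42] = 105.5.

105.5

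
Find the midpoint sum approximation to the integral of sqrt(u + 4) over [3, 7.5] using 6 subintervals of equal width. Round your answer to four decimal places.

Δu = (7.5 − 3)/6 = 0.75.
Midpoints: 3.375, 4.125, 4.875, 5.625, 6.375, 7.125.
f(3.375) ≈ 2.7157, f(4.125) ≈ 2.8504, f(4.875) ≈ 2.9791, f(5.625) ≈ 3.1024, f(6.375) ≈ 3.2210, f(7.125) ≈ 3.3354.
Sum = Δu · [f(3.375) + f(4.125) + f(4.875) + ...].
Sum ≈ 13.6531.

13.6531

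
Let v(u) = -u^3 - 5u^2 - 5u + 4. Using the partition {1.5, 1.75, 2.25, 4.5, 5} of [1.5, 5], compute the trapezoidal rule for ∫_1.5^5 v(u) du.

Subinterval widths: 0.25, 0.5, 2.25, 0.5.
v(1.5) = -18.125, v(1.75) = -25.421875, v(2.25) = -43.953125, v(4.5) = -210.875, v(5) = -271.
On each subinterval the trapezoid contributes (Δu_i/2)·[v(u_{i-1}) + v(u_i)].
Sum = -429.9375.

-429.9375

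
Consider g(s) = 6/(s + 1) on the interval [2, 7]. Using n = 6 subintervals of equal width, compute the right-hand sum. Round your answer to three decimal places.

5.397

Δs = (7 − 2)/6 = 5/6.
Right endpoints: 17/6, 11/3, 4.5, 16/3, 37/6, 7.
g(17/6) = 36/23, g(11/3) = 9/7, g(4.5) = 12/11, g(16/3) = 18/19, g(37/6) = 36/43, g(7) = 0.75.
Sum = Δs · [g(17/6) + g(11/3) + g(4.5) + ...].
Sum ≈ 5.397.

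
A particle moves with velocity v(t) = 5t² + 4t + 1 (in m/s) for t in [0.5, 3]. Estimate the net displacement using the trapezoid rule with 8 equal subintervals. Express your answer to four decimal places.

Δt = (3 − 0.5)/8 = 0.3125.
v(0.5) = 4.25, v(0.8125) = 7.55078125, v(1.125) = 11.828125, v(1.4375) = 17.08203125, v(1.75) = 23.3125, v(2.0625) = 30.51953125, v(2.375) = 38.703125, v(2.6875) = 47.86328125, v(3) = 58.
T_8 = (Δt/2)·[v(t_0) + 2v(t_1) + ... + 2v(t_{7}) + v(t_8)].
Sum ≈ 64.9951.

64.9951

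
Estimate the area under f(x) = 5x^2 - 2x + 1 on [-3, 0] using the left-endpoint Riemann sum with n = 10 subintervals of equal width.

64.875

Δx = (0 − (-3))/10 = 0.3.
Left endpoints: -3, -2.7, -2.4, -2.1, -1.8, -1.5, -1.2, -0.9, -0.6, -0.3.
f(-3) = 52, f(-2.7) = 42.85, f(-2.4) = 34.6, f(-2.1) = 27.25, f(-1.8) = 20.8, f(-1.5) = 15.25, f(-1.2) = 10.6, f(-0.9) = 6.85, f(-0.6) = 4, f(-0.3) = 2.05.
Sum = Δx · [f(-3) + f(-2.7) + f(-2.4) + ...].
Sum = 64.875.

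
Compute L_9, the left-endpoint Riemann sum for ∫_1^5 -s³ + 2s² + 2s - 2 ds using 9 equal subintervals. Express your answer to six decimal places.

-43.144033

Δs = (5 − 1)/9 = 4/9.
Left endpoints: 1, 13/9, 17/9, 7/3, 25/9, 29/9, 11/3, 37/9, 41/9.
f(1) = 1, f(13/9) = 1493/729, f(17/9) = 1585/729, f(7/3) = 23/27, f(25/9) = -1783/729, f(29/9) = -6011/729, f(11/3) = -461/27, f(37/9) = -21475/729, f(41/9) = -33479/729.
Sum = Δs · [f(1) + f(13/9) + f(17/9) + ...].
Sum ≈ -43.144033.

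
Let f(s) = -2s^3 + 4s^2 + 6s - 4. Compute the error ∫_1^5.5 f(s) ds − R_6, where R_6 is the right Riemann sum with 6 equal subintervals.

Exact integral: ∫_1^5.5 f(s) ds = -166.78125.
R_6 = -243.3515625.
Error = -166.78125 − (-243.3515625) = 76.5703125.

76.5703125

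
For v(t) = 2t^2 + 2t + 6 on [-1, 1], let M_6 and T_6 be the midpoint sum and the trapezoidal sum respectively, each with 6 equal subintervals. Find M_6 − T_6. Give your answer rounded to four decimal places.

-0.1111

M_6 ≈ 13.296296.
T_6 ≈ 13.407407.
M_6 − T_6 ≈ -0.1111.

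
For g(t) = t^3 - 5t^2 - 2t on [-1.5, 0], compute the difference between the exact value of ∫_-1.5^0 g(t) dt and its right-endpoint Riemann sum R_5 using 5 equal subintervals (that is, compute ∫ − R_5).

Exact integral: ∫_-1.5^0 g(t) dt = -4.640625.
R_5 = -3.06.
Error = -4.640625 − (-3.06) = -1.580625.

-1.580625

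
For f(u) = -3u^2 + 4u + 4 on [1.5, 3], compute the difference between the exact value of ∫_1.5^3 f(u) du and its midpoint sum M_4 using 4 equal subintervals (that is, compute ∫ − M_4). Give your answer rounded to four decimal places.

Exact integral: ∫_1.5^3 f(u) du = -4.125.
M_4 ≈ -4.072266.
Error ≈ -4.125 − (-4.072266) ≈ -0.0527.

-0.0527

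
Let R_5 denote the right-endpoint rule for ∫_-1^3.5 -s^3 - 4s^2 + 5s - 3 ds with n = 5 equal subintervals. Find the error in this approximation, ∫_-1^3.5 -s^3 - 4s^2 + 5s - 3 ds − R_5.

Exact integral: ∫_-1^3.5 f(s) ds = -81.140625.
R_5 = -115.7175.
Error = -81.140625 − (-115.7175) = 34.576875.

34.576875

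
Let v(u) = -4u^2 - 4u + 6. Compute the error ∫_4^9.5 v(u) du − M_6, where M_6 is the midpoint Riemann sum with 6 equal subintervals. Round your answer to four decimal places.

-1.5405

Exact integral: ∫_4^9.5 v(u) du ≈ -1173.333333.
M_6 ≈ -1171.792824.
Error ≈ -1173.333333 − (-1171.792824) ≈ -1.5405.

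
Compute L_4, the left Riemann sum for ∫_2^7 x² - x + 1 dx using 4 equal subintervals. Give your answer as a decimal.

70.46875

Δx = (7 − 2)/4 = 1.25.
Left endpoints: 2, 3.25, 4.5, 5.75.
f(2) = 3, f(3.25) = 8.3125, f(4.5) = 16.75, f(5.75) = 28.3125.
Sum = Δx · [f(2) + f(3.25) + f(4.5) + f(5.75)].
Sum = 70.46875.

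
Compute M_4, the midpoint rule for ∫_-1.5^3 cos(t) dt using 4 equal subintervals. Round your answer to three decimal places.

1.201

Δt = (3 − (-1.5))/4 = 1.125.
Midpoints: -0.9375, 0.1875, 1.3125, 2.4375.
f(-0.9375) ≈ 0.592, f(0.1875) ≈ 0.982, f(1.3125) ≈ 0.255, f(2.4375) ≈ -0.762.
Sum = Δt · [f(-0.9375) + f(0.1875) + f(1.3125) + f(2.4375)].
Sum ≈ 1.201.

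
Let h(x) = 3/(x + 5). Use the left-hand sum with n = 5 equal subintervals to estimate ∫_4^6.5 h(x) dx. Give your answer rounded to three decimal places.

0.754

Δx = (6.5 − 4)/5 = 0.5.
Left endpoints: 4, 4.5, 5, 5.5, 6.
h(4) = 1/3, h(4.5) = 6/19, h(5) = 0.3, h(5.5) = 2/7, h(6) = 3/11.
Sum = Δx · [h(4) + h(4.5) + h(5) + h(5.5) + h(6)].
Sum ≈ 0.754.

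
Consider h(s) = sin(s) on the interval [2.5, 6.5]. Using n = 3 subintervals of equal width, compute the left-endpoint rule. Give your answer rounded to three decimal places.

Δs = (6.5 − 2.5)/3 = 4/3.
Left endpoints: 2.5, 23/6, 31/6.
h(2.5) ≈ 0.598, h(23/6) ≈ -0.638, h(31/6) ≈ -0.899.
Sum = Δs · [h(2.5) + h(23/6) + h(31/6)].
Sum ≈ -1.251.

-1.251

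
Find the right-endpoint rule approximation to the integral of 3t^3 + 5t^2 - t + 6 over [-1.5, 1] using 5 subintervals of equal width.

Δt = (1 − (-1.5))/5 = 0.5.
Right endpoints: -1, -0.5, 0, 0.5, 1.
f(-1) = 9, f(-0.5) = 7.375, f(0) = 6, f(0.5) = 7.125, f(1) = 13.
Sum = Δt · [f(-1) + f(-0.5) + f(0) + f(0.5) + f(1)].
Sum = 21.25.

21.25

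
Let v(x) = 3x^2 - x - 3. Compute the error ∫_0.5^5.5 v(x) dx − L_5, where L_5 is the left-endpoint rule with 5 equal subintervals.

40

Exact integral: ∫_0.5^5.5 v(x) dx = 136.25.
L_5 = 96.25.
Error = 136.25 − 96.25 = 40.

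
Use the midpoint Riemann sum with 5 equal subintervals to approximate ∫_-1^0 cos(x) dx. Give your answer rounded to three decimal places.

0.843

Δx = (0 − (-1))/5 = 0.2.
Midpoints: -0.9, -0.7, -0.5, -0.3, -0.1.
f(-0.9) ≈ 0.622, f(-0.7) ≈ 0.765, f(-0.5) ≈ 0.878, f(-0.3) ≈ 0.955, f(-0.1) ≈ 0.995.
Sum = Δx · [f(-0.9) + f(-0.7) + f(-0.5) + f(-0.3) + f(-0.1)].
Sum ≈ 0.843.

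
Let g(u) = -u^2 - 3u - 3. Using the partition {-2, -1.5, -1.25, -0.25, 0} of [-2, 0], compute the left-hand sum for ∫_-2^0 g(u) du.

Subinterval widths: 0.5, 0.25, 1, 0.25.
Left endpoints: -2, -1.5, -1.25, -0.25.
g(-2) = -1, g(-1.5) = -0.75, g(-1.25) = -0.8125, g(-0.25) = -2.3125.
Sum = Σ Δu_i · g(u_i).
Sum = -2.078125.

-2.078125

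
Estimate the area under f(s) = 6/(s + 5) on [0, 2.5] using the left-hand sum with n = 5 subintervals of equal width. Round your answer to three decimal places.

2.536

Δs = (2.5 − 0)/5 = 0.5.
Left endpoints: 0, 0.5, 1, 1.5, 2.
f(0) = 1.2, f(0.5) = 12/11, f(1) = 1, f(1.5) = 12/13, f(2) = 6/7.
Sum = Δs · [f(0) + f(0.5) + f(1) + f(1.5) + f(2)].
Sum ≈ 2.536.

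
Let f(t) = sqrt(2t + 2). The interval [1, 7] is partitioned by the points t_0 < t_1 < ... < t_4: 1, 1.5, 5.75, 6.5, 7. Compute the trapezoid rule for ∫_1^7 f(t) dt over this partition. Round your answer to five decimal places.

18.41686

Subinterval widths: 0.5, 4.25, 0.75, 0.5.
f(1) ≈ 2.00000, f(1.5) ≈ 2.23607, f(5.75) ≈ 3.67423, f(6.5) ≈ 3.87298, f(7) ≈ 4.00000.
On each subinterval the trapezoid contributes (Δt_i/2)·[f(t_{i-1}) + f(t_i)].
Sum ≈ 18.41686.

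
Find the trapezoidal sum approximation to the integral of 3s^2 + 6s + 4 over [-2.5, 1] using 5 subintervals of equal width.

15.7325

Δs = (1 − (-2.5))/5 = 0.7.
f(-2.5) = 7.75, f(-1.8) = 2.92, f(-1.1) = 1.03, f(-0.4) = 2.08, f(0.3) = 6.07, f(1) = 13.
T_5 = (Δs/2)·[f(s_0) + 2f(s_1) + ... + 2f(s_{4}) + f(s_5)].
Sum = 15.7325.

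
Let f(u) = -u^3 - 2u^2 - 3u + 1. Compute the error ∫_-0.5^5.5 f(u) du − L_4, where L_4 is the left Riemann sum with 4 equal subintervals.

Exact integral: ∫_-0.5^5.5 f(u) du = -378.75.
L_4 = -216.75.
Error = -378.75 − (-216.75) = -162.

-162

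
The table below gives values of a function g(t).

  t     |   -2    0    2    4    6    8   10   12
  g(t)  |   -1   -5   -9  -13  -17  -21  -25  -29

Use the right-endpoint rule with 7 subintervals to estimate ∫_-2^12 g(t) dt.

-238

Δt = 2.
Sum = 2·[(-5) + (-9) + (-13) + (-17) + (-21) + (-25) + (-29)] = -238.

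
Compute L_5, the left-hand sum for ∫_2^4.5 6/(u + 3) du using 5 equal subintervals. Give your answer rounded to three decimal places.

2.536

Δu = (4.5 − 2)/5 = 0.5.
Left endpoints: 2, 2.5, 3, 3.5, 4.
f(2) = 1.2, f(2.5) = 12/11, f(3) = 1, f(3.5) = 12/13, f(4) = 6/7.
Sum = Δu · [f(2) + f(2.5) + f(3) + f(3.5) + f(4)].
Sum ≈ 2.536.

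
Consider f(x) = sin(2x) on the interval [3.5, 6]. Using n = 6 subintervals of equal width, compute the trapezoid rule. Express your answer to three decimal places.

-0.042

Δx = (6 − 3.5)/6 = 5/12.
f(3.5) ≈ 0.657, f(47/12) ≈ 1.000, f(13/3) ≈ 0.688, f(4.75) ≈ -0.075, f(31/6) ≈ -0.789, f(67/12) ≈ -0.985, f(6) ≈ -0.537.
T_6 = (Δx/2)·[f(x_0) + 2f(x_1) + ... + 2f(x_{5}) + f(x_6)].
Sum ≈ -0.042.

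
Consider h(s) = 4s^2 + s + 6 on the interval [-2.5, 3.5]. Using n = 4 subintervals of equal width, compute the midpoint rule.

112.5

Δs = (3.5 − (-2.5))/4 = 1.5.
Midpoints: -1.75, -0.25, 1.25, 2.75.
h(-1.75) = 16.5, h(-0.25) = 6, h(1.25) = 13.5, h(2.75) = 39.
Sum = Δs · [h(-1.75) + h(-0.25) + h(1.25) + h(2.75)].
Sum = 112.5.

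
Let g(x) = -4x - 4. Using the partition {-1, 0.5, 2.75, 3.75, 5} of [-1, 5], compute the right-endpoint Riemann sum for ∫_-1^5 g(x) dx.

Subinterval widths: 1.5, 2.25, 1, 1.25.
Right endpoints: 0.5, 2.75, 3.75, 5.
g(0.5) = -6, g(2.75) = -15, g(3.75) = -19, g(5) = -24.
Sum = Σ Δx_i · g(x_i).
Sum = -91.75.

-91.75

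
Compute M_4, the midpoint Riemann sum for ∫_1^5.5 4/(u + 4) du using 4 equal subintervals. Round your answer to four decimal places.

2.5614

Δu = (5.5 − 1)/4 = 1.125.
Midpoints: 1.5625, 2.6875, 3.8125, 4.9375.
f(1.5625) = 64/89, f(2.6875) = 64/107, f(3.8125) = 0.512, f(4.9375) = 64/143.
Sum = Δu · [f(1.5625) + f(2.6875) + f(3.8125) + f(4.9375)].
Sum ≈ 2.5614.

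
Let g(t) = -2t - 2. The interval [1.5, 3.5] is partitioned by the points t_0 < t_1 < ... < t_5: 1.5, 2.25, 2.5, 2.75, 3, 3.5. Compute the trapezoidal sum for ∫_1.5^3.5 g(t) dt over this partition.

Subinterval widths: 0.75, 0.25, 0.25, 0.25, 0.5.
g(1.5) = -5, g(2.25) = -6.5, g(2.5) = -7, g(2.75) = -7.5, g(3) = -8, g(3.5) = -9.
On each subinterval the trapezoid contributes (Δt_i/2)·[g(t_{i-1}) + g(t_i)].
Sum = -14.

-14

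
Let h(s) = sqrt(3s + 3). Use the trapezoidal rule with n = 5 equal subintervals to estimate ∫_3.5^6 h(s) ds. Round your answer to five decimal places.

10.36096

Δs = (6 − 3.5)/5 = 0.5.
h(3.5) ≈ 3.67423, h(4) ≈ 3.87298, h(4.5) ≈ 4.06202, h(5) ≈ 4.24264, h(5.5) ≈ 4.41588, h(6) ≈ 4.58258.
T_5 = (Δs/2)·[h(s_0) + 2h(s_1) + ... + 2h(s_{4}) + h(s_5)].
Sum ≈ 10.36096.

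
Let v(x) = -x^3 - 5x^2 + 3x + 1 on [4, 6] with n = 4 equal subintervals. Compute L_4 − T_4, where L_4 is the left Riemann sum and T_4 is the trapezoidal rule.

61.5

L_4 = -421.5.
T_4 = -483.
L_4 − T_4 = 61.5.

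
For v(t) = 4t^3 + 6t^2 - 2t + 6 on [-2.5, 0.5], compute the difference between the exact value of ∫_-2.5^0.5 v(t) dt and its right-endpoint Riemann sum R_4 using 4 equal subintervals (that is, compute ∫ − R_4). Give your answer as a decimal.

Exact integral: ∫_-2.5^0.5 v(t) dt = 16.5.
R_4 = 22.6875.
Error = 16.5 − 22.6875 = -6.1875.

-6.1875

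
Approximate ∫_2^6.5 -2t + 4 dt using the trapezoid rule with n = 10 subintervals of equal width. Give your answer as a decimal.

Δt = (6.5 − 2)/10 = 0.45.
f(2) = 0, f(2.45) = -0.9, f(2.9) = -1.8, f(3.35) = -2.7, f(3.8) = -3.6, f(4.25) = -4.5, f(4.7) = -5.4, f(5.15) = -6.3, f(5.6) = -7.2, f(6.05) = -8.1, f(6.5) = -9.
T_10 = (Δt/2)·[f(t_0) + 2f(t_1) + ... + 2f(t_{9}) + f(t_10)].
Sum = -20.25.

-20.25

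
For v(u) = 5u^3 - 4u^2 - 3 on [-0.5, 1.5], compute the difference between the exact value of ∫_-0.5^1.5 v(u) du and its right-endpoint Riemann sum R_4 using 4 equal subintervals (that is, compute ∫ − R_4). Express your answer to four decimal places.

-2.6667

Exact integral: ∫_-0.5^1.5 v(u) du ≈ -4.416667.
R_4 = -1.75.
Error ≈ -4.416667 − (-1.75) ≈ -2.6667.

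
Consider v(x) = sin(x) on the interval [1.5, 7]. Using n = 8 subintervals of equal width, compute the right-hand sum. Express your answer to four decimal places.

-0.7731

Δx = (7 − 1.5)/8 = 0.6875.
Right endpoints: 2.1875, 2.875, 3.5625, 4.25, 4.9375, 5.625, 6.3125, 7.
v(2.1875) ≈ 0.8158, v(2.875) ≈ 0.2634, v(3.5625) ≈ -0.4086, v(4.25) ≈ -0.8950, v(4.9375) ≈ -0.9748, v(5.625) ≈ -0.6117, v(6.3125) ≈ 0.0293, v(7) ≈ 0.6570.
Sum = Δx · [v(2.1875) + v(2.875) + v(3.5625) + ...].
Sum ≈ -0.7731.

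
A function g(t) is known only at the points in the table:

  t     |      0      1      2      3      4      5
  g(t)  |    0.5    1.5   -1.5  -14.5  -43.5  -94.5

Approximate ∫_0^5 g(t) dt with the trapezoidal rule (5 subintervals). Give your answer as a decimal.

Δt = 1.
T_5 = (1/2)·[0.5 + 2·1.5 + 2·(-1.5) + 2·(-14.5) + 2·(-43.5) + (-94.5)] = -105.

-105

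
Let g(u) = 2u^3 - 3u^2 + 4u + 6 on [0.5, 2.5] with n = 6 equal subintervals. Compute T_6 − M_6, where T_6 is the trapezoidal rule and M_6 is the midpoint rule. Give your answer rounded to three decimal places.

T_6 ≈ 28.22222.
M_6 ≈ 27.88889.
T_6 − M_6 ≈ 0.333.

0.333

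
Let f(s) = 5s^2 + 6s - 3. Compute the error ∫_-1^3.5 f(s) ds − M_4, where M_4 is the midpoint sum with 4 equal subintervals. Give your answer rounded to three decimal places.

2.373

Exact integral: ∫_-1^3.5 f(s) ds = 93.375.
M_4 ≈ 91.00195.
Error ≈ 93.375 − 91.00195 ≈ 2.373.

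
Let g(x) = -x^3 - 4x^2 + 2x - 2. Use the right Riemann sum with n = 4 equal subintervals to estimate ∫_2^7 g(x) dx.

-1346.328125

Δx = (7 − 2)/4 = 1.25.
Right endpoints: 3.25, 4.5, 5.75, 7.
g(3.25) = -72.078125, g(4.5) = -165.125, g(5.75) = -312.859375, g(7) = -527.
Sum = Δx · [g(3.25) + g(4.5) + g(5.75) + g(7)].
Sum = -1346.328125.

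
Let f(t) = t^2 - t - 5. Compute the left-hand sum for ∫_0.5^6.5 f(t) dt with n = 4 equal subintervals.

15.75

Δt = (6.5 − 0.5)/4 = 1.5.
Left endpoints: 0.5, 2, 3.5, 5.
f(0.5) = -5.25, f(2) = -3, f(3.5) = 3.75, f(5) = 15.
Sum = Δt · [f(0.5) + f(2) + f(3.5) + f(5)].
Sum = 15.75.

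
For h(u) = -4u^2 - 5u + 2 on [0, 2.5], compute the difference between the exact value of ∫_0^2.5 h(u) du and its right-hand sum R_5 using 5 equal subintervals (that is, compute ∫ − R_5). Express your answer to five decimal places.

9.79167

Exact integral: ∫_0^2.5 h(u) du ≈ -31.4583333.
R_5 = -41.25.
Error ≈ -31.4583333 − (-41.25) ≈ 9.79167.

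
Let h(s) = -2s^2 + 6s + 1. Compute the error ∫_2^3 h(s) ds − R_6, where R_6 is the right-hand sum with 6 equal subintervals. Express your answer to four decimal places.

0.3426

Exact integral: ∫_2^3 h(s) ds ≈ 3.333333.
R_6 ≈ 2.990741.
Error ≈ 3.333333 − 2.990741 ≈ 0.3426.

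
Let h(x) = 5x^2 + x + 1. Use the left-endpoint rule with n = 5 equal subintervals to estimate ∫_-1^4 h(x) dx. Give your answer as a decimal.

85

Δx = (4 − (-1))/5 = 1.
Left endpoints: -1, 0, 1, 2, 3.
h(-1) = 5, h(0) = 1, h(1) = 7, h(2) = 23, h(3) = 49.
Sum = Δx · [h(-1) + h(0) + h(1) + h(2) + h(3)].
Sum = 85.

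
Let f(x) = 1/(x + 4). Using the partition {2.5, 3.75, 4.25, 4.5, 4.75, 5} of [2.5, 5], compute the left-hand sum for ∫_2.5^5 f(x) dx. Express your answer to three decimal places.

Subinterval widths: 1.25, 0.5, 0.25, 0.25, 0.25.
Left endpoints: 2.5, 3.75, 4.25, 4.5, 4.75.
f(2.5) = 2/13, f(3.75) = 4/31, f(4.25) = 4/33, f(4.5) = 2/17, f(4.75) = 4/35.
Sum = Σ Δx_i · f(x_i).
Sum ≈ 0.345.

0.345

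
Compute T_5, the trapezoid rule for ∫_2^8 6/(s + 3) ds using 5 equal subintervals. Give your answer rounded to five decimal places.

4.75344

Δs = (8 − 2)/5 = 1.2.
f(2) = 1.2, f(3.2) = 30/31, f(4.4) = 30/37, f(5.6) = 30/43, f(6.8) = 30/49, f(8) = 6/11.
T_5 = (Δs/2)·[f(s_0) + 2f(s_1) + ... + 2f(s_{4}) + f(s_5)].
Sum ≈ 4.75344.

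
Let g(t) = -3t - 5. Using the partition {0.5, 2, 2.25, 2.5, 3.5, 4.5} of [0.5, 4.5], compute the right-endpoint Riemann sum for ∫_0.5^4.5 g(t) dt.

Subinterval widths: 1.5, 0.25, 0.25, 1, 1.
Right endpoints: 2, 2.25, 2.5, 3.5, 4.5.
g(2) = -11, g(2.25) = -11.75, g(2.5) = -12.5, g(3.5) = -15.5, g(4.5) = -18.5.
Sum = Σ Δt_i · g(t_i).
Sum = -56.5625.

-56.5625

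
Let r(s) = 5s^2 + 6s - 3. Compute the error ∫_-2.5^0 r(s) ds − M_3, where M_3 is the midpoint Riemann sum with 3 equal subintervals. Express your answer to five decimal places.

0.72338

Exact integral: ∫_-2.5^0 r(s) ds ≈ -0.2083333.
M_3 ≈ -0.9317130.
Error ≈ -0.2083333 − (-0.9317130) ≈ 0.72338.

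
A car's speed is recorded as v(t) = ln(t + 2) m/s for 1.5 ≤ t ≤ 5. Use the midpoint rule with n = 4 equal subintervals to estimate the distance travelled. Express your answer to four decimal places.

5.7412

Δt = (5 − 1.5)/4 = 0.875.
Midpoints: 1.9375, 2.8125, 3.6875, 4.5625.
v(1.9375) ≈ 1.3705, v(2.8125) ≈ 1.5712, v(3.6875) ≈ 1.7383, v(4.5625) ≈ 1.8814.
Sum = Δt · [v(1.9375) + v(2.8125) + v(3.6875) + v(4.5625)].
Sum ≈ 5.7412.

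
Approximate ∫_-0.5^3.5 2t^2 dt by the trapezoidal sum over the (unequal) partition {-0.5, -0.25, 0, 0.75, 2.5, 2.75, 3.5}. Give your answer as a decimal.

30.75

Subinterval widths: 0.25, 0.25, 0.75, 1.75, 0.25, 0.75.
f(-0.5) = 0.5, f(-0.25) = 0.125, f(0) = 0, f(0.75) = 1.125, f(2.5) = 12.5, f(2.75) = 15.125, f(3.5) = 24.5.
On each subinterval the trapezoid contributes (Δt_i/2)·[f(t_{i-1}) + f(t_i)].
Sum = 30.75.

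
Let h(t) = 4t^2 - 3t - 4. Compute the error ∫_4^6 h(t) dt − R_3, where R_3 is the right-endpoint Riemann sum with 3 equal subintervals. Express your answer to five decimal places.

Exact integral: ∫_4^6 h(t) dt ≈ 164.6666667.
R_3 ≈ 189.9259259.
Error ≈ 164.6666667 − 189.9259259 ≈ -25.25926.

-25.25926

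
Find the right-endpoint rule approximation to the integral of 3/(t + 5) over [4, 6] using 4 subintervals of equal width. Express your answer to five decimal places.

0.58712

Δt = (6 − 4)/4 = 0.5.
Right endpoints: 4.5, 5, 5.5, 6.
f(4.5) = 6/19, f(5) = 0.3, f(5.5) = 2/7, f(6) = 3/11.
Sum = Δt · [f(4.5) + f(5) + f(5.5) + f(6)].
Sum ≈ 0.58712.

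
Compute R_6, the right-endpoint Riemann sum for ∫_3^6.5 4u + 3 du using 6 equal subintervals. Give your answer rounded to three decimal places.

81.083

Δu = (6.5 − 3)/6 = 7/12.
Right endpoints: 43/12, 25/6, 4.75, 16/3, 71/12, 6.5.
f(43/12) = 52/3, f(25/6) = 59/3, f(4.75) = 22, f(16/3) = 73/3, f(71/12) = 80/3, f(6.5) = 29.
Sum = Δu · [f(43/12) + f(25/6) + f(4.75) + ...].
Sum ≈ 81.083.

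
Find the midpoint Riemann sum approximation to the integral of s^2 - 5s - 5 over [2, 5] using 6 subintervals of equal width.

-28.5625

Δs = (5 − 2)/6 = 0.5.
Midpoints: 2.25, 2.75, 3.25, 3.75, 4.25, 4.75.
f(2.25) = -11.1875, f(2.75) = -11.1875, f(3.25) = -10.6875, f(3.75) = -9.6875, f(4.25) = -8.1875, f(4.75) = -6.1875.
Sum = Δs · [f(2.25) + f(2.75) + f(3.25) + ...].
Sum = -28.5625.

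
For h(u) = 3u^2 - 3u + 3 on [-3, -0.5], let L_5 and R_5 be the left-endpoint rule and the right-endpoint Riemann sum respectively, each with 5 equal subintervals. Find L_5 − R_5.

16.875

L_5 = 56.25.
R_5 = 39.375.
L_5 − R_5 = 16.875.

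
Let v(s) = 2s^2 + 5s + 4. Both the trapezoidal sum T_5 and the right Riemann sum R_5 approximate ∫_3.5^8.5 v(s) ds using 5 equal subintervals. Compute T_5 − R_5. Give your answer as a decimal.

-72.5

T_5 = 552.5.
R_5 = 625.
T_5 − R_5 = -72.5.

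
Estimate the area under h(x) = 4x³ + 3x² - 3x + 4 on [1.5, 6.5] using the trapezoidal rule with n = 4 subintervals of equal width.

2077.65625

Δx = (6.5 − 1.5)/4 = 1.25.
h(1.5) = 19.75, h(2.75) = 101.625, h(4) = 296, h(5.25) = 649.75, h(6.5) = 1209.75.
T_4 = (Δx/2)·[h(x_0) + 2h(x_1) + 2h(x_2) + 2h(x_3) + h(x_4)].
Sum = 2077.65625.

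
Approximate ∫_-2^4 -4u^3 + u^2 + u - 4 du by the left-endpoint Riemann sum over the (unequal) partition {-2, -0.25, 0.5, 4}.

36.28125

Subinterval widths: 1.75, 0.75, 3.5.
Left endpoints: -2, -0.25, 0.5.
f(-2) = 30, f(-0.25) = -4.125, f(0.5) = -3.75.
Sum = Σ Δu_i · f(u_i).
Sum = 36.28125.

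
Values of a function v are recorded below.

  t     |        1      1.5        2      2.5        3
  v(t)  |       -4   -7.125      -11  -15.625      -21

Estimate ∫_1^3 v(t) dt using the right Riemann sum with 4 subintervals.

-27.375

Δt = 0.5.
Sum = 0.5·[(-7.125) + (-11) + (-15.625) + (-21)] = -27.375.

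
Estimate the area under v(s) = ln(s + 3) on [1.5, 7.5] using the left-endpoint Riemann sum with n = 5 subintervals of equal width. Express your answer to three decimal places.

11.398

Δs = (7.5 − 1.5)/5 = 1.2.
Left endpoints: 1.5, 2.7, 3.9, 5.1, 6.3.
v(1.5) ≈ 1.504, v(2.7) ≈ 1.740, v(3.9) ≈ 1.932, v(5.1) ≈ 2.092, v(6.3) ≈ 2.230.
Sum = Δs · [v(1.5) + v(2.7) + v(3.9) + v(5.1) + v(6.3)].
Sum ≈ 11.398.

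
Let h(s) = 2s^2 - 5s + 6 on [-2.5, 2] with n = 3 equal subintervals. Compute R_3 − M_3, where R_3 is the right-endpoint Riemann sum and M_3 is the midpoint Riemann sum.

R_3 = 31.5.
M_3 = 46.6875.
R_3 − M_3 = -15.1875.

-15.1875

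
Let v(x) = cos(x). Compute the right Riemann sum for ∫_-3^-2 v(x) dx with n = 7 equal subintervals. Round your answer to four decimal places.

-0.7259

Δx = (-2 − (-3))/7 = 1/7.
Right endpoints: -20/7, -19/7, -18/7, -17/7, -16/7, -15/7, -2.
v(-20/7) ≈ -0.9598, v(-19/7) ≈ -0.9101, v(-18/7) ≈ -0.8418, v(-17/7) ≈ -0.7564, v(-16/7) ≈ -0.6556, v(-15/7) ≈ -0.5414, v(-2) ≈ -0.4161.
Sum = Δx · [v(-20/7) + v(-19/7) + v(-18/7) + ...].
Sum ≈ -0.7259.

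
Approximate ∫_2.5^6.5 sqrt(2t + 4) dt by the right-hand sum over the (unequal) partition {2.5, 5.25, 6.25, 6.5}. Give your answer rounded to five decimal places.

Subinterval widths: 2.75, 1, 0.25.
Right endpoints: 5.25, 6.25, 6.5.
f(5.25) ≈ 3.80789, f(6.25) ≈ 4.06202, f(6.5) ≈ 4.12311.
Sum = Σ Δt_i · f(t_i).
Sum ≈ 15.56448.

15.56448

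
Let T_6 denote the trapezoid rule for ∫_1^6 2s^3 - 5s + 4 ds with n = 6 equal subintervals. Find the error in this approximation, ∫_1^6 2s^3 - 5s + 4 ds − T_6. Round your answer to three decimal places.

-12.153

Exact integral: ∫_1^6 f(s) ds = 580.
T_6 ≈ 592.15278.
Error ≈ 580 − 592.15278 ≈ -12.153.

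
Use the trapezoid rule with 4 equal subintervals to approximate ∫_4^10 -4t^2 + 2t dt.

Δt = (10 − 4)/4 = 1.5.
f(4) = -56, f(5.5) = -110, f(7) = -182, f(8.5) = -272, f(10) = -380.
T_4 = (Δt/2)·[f(t_0) + 2f(t_1) + 2f(t_2) + 2f(t_3) + f(t_4)].
Sum = -1173.

-1173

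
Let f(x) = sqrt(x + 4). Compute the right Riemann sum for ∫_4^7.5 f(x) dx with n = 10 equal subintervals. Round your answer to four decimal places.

Δx = (7.5 − 4)/10 = 0.35.
Right endpoints: 4.35, 4.7, 5.05, 5.4, 5.75, 6.1, 6.45, 6.8, 7.15, 7.5.
f(4.35) ≈ 2.8896, f(4.7) ≈ 2.9496, f(5.05) ≈ 3.0083, f(5.4) ≈ 3.0659, f(5.75) ≈ 3.1225, f(6.1) ≈ 3.1780, f(6.45) ≈ 3.2326, f(6.8) ≈ 3.2863, f(7.15) ≈ 3.3392, f(7.5) ≈ 3.3912.
Sum = Δx · [f(4.35) + f(4.7) + f(5.05) + ...].
Sum ≈ 11.0122.

11.0122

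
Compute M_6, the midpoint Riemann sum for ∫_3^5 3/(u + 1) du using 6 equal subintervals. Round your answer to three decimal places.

1.216

Δu = (5 − 3)/6 = 1/3.
Midpoints: 19/6, 3.5, 23/6, 25/6, 4.5, 29/6.
f(19/6) = 0.72, f(3.5) = 2/3, f(23/6) = 18/29, f(25/6) = 18/31, f(4.5) = 6/11, f(29/6) = 18/35.
Sum = Δu · [f(19/6) + f(3.5) + f(23/6) + ...].
Sum ≈ 1.216.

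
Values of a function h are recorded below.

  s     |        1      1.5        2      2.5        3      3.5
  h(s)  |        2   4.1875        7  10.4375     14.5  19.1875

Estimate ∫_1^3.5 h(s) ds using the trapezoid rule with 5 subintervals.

Δs = 0.5.
T_5 = (0.5/2)·[2 + 2·4.1875 + 2·7 + 2·10.4375 + 2·14.5 + 19.1875] = 23.359375.

23.359375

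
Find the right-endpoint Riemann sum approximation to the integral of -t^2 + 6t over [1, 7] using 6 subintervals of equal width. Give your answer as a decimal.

23

Δt = (7 − 1)/6 = 1.
Right endpoints: 2, 3, 4, 5, 6, 7.
f(2) = 8, f(3) = 9, f(4) = 8, f(5) = 5, f(6) = 0, f(7) = -7.
Sum = Δt · [f(2) + f(3) + f(4) + ...].
Sum = 23.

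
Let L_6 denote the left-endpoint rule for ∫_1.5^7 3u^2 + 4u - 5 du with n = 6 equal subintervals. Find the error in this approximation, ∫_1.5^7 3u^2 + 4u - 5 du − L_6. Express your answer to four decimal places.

72.0538

Exact integral: ∫_1.5^7 f(u) du = 405.625.
L_6 ≈ 333.571181.
Error ≈ 405.625 − 333.571181 ≈ 72.0538.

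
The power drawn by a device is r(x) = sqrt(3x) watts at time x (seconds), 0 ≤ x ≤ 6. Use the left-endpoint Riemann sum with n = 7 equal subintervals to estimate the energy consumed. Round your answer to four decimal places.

Δx = (6 − 0)/7 = 6/7.
Left endpoints: 0, 6/7, 12/7, 18/7, 24/7, 30/7, 36/7.
r(0) ≈ 0.0000, r(6/7) ≈ 1.6036, r(12/7) ≈ 2.2678, r(18/7) ≈ 2.7775, r(24/7) ≈ 3.2071, r(30/7) ≈ 3.5857, r(36/7) ≈ 3.9279.
Sum = Δx · [r(0) + r(6/7) + r(12/7) + ...].
Sum ≈ 14.8882.

14.8882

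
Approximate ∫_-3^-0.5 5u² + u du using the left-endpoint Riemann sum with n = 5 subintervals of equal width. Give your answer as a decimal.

Δu = (-0.5 − (-3))/5 = 0.5.
Left endpoints: -3, -2.5, -2, -1.5, -1.
f(-3) = 42, f(-2.5) = 28.75, f(-2) = 18, f(-1.5) = 9.75, f(-1) = 4.
Sum = Δu · [f(-3) + f(-2.5) + f(-2) + f(-1.5) + f(-1)].
Sum = 51.25.

51.25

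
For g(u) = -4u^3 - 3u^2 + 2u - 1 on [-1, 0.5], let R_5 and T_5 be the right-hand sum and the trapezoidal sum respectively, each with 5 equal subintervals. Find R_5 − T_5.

R_5 = -2.325.
T_5 = -2.4375.
R_5 − T_5 = 0.1125.

0.1125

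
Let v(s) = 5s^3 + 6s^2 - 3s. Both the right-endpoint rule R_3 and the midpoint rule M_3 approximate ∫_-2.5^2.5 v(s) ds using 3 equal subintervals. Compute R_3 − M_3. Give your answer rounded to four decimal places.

138.5417

R_3 ≈ 194.097222.
M_3 ≈ 55.555556.
R_3 − M_3 ≈ 138.5417.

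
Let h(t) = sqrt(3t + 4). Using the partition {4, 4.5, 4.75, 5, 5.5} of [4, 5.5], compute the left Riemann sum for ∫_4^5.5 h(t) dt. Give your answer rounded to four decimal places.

Subinterval widths: 0.5, 0.25, 0.25, 0.5.
Left endpoints: 4, 4.5, 4.75, 5.
h(4) ≈ 4.0000, h(4.5) ≈ 4.1833, h(4.75) ≈ 4.2720, h(5) ≈ 4.3589.
Sum = Σ Δt_i · h(t_i).
Sum ≈ 6.2933.

6.2933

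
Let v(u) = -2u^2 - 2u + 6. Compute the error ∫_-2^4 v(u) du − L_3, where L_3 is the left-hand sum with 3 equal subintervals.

-28

Exact integral: ∫_-2^4 v(u) du = -24.
L_3 = 4.
Error = -24 − 4 = -28.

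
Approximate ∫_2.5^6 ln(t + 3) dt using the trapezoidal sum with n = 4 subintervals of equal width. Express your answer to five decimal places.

Δt = (6 − 2.5)/4 = 0.875.
f(2.5) ≈ 1.70475, f(3.375) ≈ 1.85238, f(4.25) ≈ 1.98100, f(5.125) ≈ 2.09495, f(6) ≈ 2.19722.
T_4 = (Δt/2)·[f(t_0) + 2f(t_1) + 2f(t_2) + 2f(t_3) + f(t_4)].
Sum ≈ 6.89440.

6.89440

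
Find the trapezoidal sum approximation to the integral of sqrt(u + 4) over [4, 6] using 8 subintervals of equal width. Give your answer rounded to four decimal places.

Δu = (6 − 4)/8 = 0.25.
f(4) ≈ 2.8284, f(4.25) ≈ 2.8723, f(4.5) ≈ 2.9155, f(4.75) ≈ 2.9580, f(5) ≈ 3.0000, f(5.25) ≈ 3.0414, f(5.5) ≈ 3.0822, f(5.75) ≈ 3.1225, f(6) ≈ 3.1623.
T_8 = (Δu/2)·[f(u_0) + 2f(u_1) + ... + 2f(u_{7}) + f(u_8)].
Sum ≈ 5.9968.

5.9968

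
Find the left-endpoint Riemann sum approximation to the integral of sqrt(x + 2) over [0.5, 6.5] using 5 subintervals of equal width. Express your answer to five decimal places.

13.06793

Δx = (6.5 − 0.5)/5 = 1.2.
Left endpoints: 0.5, 1.7, 2.9, 4.1, 5.3.
f(0.5) ≈ 1.58114, f(1.7) ≈ 1.92354, f(2.9) ≈ 2.21359, f(4.1) ≈ 2.46982, f(5.3) ≈ 2.70185.
Sum = Δx · [f(0.5) + f(1.7) + f(2.9) + f(4.1) + f(5.3)].
Sum ≈ 13.06793.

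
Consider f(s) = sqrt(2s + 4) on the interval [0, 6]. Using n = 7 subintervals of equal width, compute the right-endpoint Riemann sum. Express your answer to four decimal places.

19.5086

Δs = (6 − 0)/7 = 6/7.
Right endpoints: 6/7, 12/7, 18/7, 24/7, 30/7, 36/7, 6.
f(6/7) ≈ 2.3905, f(12/7) ≈ 2.7255, f(18/7) ≈ 3.0237, f(24/7) ≈ 3.2950, f(30/7) ≈ 3.5456, f(36/7) ≈ 3.7796, f(6) ≈ 4.0000.
Sum = Δs · [f(6/7) + f(12/7) + f(18/7) + ...].
Sum ≈ 19.5086.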